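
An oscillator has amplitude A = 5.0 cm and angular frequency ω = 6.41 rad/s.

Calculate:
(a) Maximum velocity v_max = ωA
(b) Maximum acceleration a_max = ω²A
v_max = ωA = 6.41×0.05 = 0.3205 m/s
a_max = ω²A = 6.41²×0.05 = 2.054 m/s²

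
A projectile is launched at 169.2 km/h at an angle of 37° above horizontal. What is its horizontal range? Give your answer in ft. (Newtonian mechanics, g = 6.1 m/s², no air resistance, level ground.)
R = v₀² sin(2θ) / g (with unit conversion) = 1142.0 ft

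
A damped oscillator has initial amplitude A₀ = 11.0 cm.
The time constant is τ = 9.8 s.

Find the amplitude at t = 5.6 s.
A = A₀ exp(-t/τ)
A = A₀ exp(−t/τ) = 11.0×exp(−5.6/9.8) = 6.212 cm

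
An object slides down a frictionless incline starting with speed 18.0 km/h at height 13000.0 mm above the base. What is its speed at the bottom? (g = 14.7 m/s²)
½mv₀² + mgh = ½mv² → v = √(v₀² + 2gh) = √(5² + 2×14.7×13) = 20.18 m/s = 72.65 km/h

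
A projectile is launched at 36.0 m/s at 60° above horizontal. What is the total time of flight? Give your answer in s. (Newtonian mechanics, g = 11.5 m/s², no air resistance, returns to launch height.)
T = 2v₀sin(θ)/g = 5.422 s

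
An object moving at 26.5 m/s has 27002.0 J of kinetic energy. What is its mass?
KE = ½mv² → m = 2KE/v² = 2×27002.0/26.5² = 76.9 kg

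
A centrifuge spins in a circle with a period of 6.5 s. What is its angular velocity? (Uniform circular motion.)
ω = 2π/T = 2π/6.5 = 0.9666 rad/s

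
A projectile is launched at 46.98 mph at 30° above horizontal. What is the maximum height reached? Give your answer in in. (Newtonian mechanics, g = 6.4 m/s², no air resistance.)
H = v₀²sin²(θ)/(2g) (with unit conversion) = 339.2 in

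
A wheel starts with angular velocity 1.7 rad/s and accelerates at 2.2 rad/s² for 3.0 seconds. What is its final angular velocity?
ω = ω₀ + αt = 1.7 + 2.2 × 3.0 = 8.3 rad/s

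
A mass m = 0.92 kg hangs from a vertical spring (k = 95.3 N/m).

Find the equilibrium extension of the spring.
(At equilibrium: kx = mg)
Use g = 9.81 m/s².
x_eq = mg/k = 0.92×9.81/95.3 = 0.0947 m = 9.47 cm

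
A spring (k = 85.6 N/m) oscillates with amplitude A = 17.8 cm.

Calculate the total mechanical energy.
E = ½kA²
E = ½kA² = ½×85.6×(0.178)² = 1.356 J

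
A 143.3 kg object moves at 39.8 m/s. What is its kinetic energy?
KE = ½mv² = ½×143.3×39.8² = 113496.5 J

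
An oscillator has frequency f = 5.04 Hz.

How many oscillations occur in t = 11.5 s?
n = f×t = 5.04×11.5 = 57.96 oscillations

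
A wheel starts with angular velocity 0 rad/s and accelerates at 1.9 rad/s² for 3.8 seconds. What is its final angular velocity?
ω = ω₀ + αt = 0 + 1.9 × 3.8 = 7.22 rad/s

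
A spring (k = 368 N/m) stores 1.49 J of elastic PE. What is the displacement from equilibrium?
PE = ½kx² → x = √(2PE/k) = √(2×1.49/368) = 0.08999 m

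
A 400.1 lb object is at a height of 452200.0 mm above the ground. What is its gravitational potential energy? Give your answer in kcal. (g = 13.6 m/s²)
PE = mgh = 181.5 kg × 13.6 m/s² × 452.2 m = 1.116e+06 J = 266.8 kcal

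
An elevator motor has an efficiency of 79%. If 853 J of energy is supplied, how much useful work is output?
W_out = η × W_in = 0.79 × 853 = 673.87 J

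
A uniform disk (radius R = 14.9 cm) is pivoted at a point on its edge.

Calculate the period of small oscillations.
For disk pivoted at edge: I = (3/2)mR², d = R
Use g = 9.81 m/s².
I/m = (3/2)R² = 0.0333 m²; d = R = 0.149 m
T = 2π√((3/2)R²/(gR)) = 2π√(3R/(2g)) = 0.9484 s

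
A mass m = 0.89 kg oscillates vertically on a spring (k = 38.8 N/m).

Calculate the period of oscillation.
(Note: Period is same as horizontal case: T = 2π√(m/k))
T = 2π√(m/k) = 2π√(0.89/38.8) = 0.9516 s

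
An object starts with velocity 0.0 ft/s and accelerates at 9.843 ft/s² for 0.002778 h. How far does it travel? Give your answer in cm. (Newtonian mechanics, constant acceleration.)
d = v₀t + ½at² (with unit conversion) = 15000.0 cm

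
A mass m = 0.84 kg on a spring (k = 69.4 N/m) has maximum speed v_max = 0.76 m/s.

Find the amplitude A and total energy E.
½mv²_max = ½kA² → A = v_max√(m/k) = 0.76×√(0.84/69.4) = 0.08361 m = 8.361 cm
E = ½mv²_max = ½×0.84×0.76² = 0.2426 J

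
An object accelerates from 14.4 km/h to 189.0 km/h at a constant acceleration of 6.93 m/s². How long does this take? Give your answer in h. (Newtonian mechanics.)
t = (v - v₀)/a (with unit conversion) = 0.001944 h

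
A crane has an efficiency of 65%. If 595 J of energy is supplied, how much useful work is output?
W_out = η × W_in = 0.65 × 595 = 386.75 J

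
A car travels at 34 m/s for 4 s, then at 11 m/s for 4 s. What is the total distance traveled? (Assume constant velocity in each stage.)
d₁ = v₁t₁ = 34 × 4 = 136 m
d₂ = v₂t₂ = 11 × 4 = 44 m
d_total = 136 + 44 = 180 m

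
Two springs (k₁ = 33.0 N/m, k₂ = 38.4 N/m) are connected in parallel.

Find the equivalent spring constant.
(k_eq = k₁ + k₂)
k_eq = k₁ + k₂ = 33.0 + 38.4 = 71.4 N/m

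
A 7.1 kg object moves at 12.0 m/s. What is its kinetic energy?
KE = ½mv² = ½×7.1×12.0² = 511.2 J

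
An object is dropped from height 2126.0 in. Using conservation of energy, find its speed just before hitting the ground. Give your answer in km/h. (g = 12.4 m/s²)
mgh = ½mv² → v = √(2gh) = √(2×12.4×54) = 36.6 m/s = 131.7 km/h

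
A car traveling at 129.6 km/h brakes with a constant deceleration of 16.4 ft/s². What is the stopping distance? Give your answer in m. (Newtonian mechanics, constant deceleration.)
d = v₀² / (2a) (with unit conversion) = 129.6 m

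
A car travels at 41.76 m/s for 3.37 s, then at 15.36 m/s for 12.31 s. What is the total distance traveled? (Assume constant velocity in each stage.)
d₁ = v₁t₁ = 41.76 × 3.37 = 140.731 m
d₂ = v₂t₂ = 15.36 × 12.31 = 189.082 m
d_total = 140.731 + 189.082 = 329.81 m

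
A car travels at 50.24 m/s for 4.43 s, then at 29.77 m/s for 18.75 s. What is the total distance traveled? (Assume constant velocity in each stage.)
d₁ = v₁t₁ = 50.24 × 4.43 = 222.563 m
d₂ = v₂t₂ = 29.77 × 18.75 = 558.188 m
d_total = 222.563 + 558.188 = 780.75 m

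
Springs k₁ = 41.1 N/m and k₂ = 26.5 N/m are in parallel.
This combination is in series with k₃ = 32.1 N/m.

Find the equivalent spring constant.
k₁₂ = k₁ + k₂ = 67.6 N/m (parallel)
1/k_eq = 1/k₁₂ + 1/k₃ → k_eq = 21.76 N/m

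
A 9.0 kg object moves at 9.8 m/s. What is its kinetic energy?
KE = ½mv² = ½×9.0×9.8² = 432.18 J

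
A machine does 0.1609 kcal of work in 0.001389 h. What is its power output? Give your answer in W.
P = W/t = 673.2 J / 5 s = 134.6 W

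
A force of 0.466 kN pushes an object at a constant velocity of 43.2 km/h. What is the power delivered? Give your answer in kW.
P = Fv = 466 N × 12 m/s = 5592 W = 5.592 kW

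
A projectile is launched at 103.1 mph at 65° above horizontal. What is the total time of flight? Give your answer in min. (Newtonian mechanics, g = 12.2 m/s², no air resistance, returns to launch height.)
T = 2v₀sin(θ)/g (with unit conversion) = 0.1141 min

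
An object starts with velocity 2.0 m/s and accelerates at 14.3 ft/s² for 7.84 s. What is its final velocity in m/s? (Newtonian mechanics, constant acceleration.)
v = v₀ + at (with unit conversion) = 36.17 m/s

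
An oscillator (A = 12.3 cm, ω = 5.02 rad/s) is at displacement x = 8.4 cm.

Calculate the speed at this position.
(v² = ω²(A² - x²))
v = ω√(A² − x²) = 5.02×√(0.123² − 0.084²) = 0.451 m/s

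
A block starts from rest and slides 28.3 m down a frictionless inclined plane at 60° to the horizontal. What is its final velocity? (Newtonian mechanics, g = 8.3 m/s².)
a = g sin(θ) = 8.3 × sin(60°) = 7.19 m/s²
v = √(2ad) = √(2 × 7.19 × 28.3) = 20.17 m/s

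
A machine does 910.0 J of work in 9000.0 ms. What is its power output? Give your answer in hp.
P = W/t = 910 J / 9 s = 101.1 W = 0.1356 hp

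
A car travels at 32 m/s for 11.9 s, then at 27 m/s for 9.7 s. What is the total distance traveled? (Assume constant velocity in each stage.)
d₁ = v₁t₁ = 32 × 11.9 = 380.8 m
d₂ = v₂t₂ = 27 × 9.7 = 261.9 m
d_total = 380.8 + 261.9 = 642.7 m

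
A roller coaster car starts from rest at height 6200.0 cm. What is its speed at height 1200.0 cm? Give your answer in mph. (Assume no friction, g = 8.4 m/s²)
mgh₁ = ½mv₂² + mgh₂ → v₂ = √(2g(h₁−h₂)) = √(2×8.4×(62−12)) = 28.98 m/s = 64.83 mph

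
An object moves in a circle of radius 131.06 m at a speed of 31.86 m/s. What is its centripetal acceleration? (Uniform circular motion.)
a_c = v²/r = 31.86²/131.06 = 1015.06/131.06 = 7.74 m/s²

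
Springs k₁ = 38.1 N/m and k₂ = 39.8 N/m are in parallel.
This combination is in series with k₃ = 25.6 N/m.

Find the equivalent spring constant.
k₁₂ = k₁ + k₂ = 77.9 N/m (parallel)
1/k_eq = 1/k₁₂ + 1/k₃ → k_eq = 19.27 N/m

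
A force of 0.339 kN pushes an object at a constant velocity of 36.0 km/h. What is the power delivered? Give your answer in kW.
P = Fv = 339 N × 10 m/s = 3390 W = 3.39 kW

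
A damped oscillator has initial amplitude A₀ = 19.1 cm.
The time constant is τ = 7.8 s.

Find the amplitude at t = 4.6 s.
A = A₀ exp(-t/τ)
A = A₀ exp(−t/τ) = 19.1×exp(−4.6/7.8) = 10.59 cm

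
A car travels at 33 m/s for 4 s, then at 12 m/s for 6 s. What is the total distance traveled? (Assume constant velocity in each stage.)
d₁ = v₁t₁ = 33 × 4 = 132 m
d₂ = v₂t₂ = 12 × 6 = 72 m
d_total = 132 + 72 = 204 m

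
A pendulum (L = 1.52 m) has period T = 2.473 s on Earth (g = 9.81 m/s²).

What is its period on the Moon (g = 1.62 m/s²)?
T = 2π√(L/g), so T_moon/T_earth = √(g_earth/g_moon)
T_moon = 2π√(1.52/1.62) = 6.086 s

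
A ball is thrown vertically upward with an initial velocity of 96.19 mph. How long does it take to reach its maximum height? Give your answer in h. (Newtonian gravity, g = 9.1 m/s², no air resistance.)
t_up = v₀/g (with unit conversion) = 0.001313 h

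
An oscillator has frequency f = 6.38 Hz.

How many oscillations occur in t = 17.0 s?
n = f×t = 6.38×17.0 = 108.5 oscillations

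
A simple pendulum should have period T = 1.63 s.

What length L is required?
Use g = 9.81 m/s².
T = 2π√(L/g) → L = g(T/2π)² = 9.81×(1.63/2π)² = 0.6602 m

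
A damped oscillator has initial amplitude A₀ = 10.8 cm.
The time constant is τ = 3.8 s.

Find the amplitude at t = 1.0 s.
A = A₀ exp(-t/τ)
A = A₀ exp(−t/τ) = 10.8×exp(−1.0/3.8) = 8.301 cm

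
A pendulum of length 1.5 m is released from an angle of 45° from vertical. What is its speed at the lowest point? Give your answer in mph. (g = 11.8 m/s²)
h = L(1 − cosθ) = 1.5×(1 − cos45°) = 0.4393 m
v = √(2gh) = √(2×11.8×0.4393) = 3.22 m/s = 7.203 mph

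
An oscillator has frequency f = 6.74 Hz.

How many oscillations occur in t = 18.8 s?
n = f×t = 6.74×18.8 = 126.7 oscillations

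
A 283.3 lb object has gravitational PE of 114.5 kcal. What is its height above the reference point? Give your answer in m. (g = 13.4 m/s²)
PE = mgh → h = PE/(mg) = 4.791e+05 J / (128.5 kg × 13.4 m/s²) = 278.2 m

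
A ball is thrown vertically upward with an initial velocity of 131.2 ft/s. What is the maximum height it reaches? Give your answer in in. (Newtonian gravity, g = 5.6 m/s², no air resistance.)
h_max = v₀²/(2g) (with unit conversion) = 5621.0 in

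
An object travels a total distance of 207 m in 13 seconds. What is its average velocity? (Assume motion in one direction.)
v_avg = Δd / Δt = 207 / 13 = 15.92 m/s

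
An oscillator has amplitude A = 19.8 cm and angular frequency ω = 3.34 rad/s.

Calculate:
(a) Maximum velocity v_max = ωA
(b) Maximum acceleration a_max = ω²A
v_max = ωA = 3.34×0.198 = 0.6613 m/s
a_max = ω²A = 3.34²×0.198 = 2.209 m/s²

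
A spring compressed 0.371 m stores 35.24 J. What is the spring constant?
PE = ½kx² → k = 2PE/x² = 2×35.24/0.371² = 512.1 N/m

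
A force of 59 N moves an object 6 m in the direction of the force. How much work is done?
W = Fd = 59×6 = 354.0 J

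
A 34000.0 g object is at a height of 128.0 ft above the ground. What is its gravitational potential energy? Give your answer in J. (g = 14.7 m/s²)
PE = mgh = 34 kg × 14.7 m/s² × 39.01 m = 1.95e+04 J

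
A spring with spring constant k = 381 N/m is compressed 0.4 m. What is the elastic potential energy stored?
PE = ½kx² = ½×381×0.4² = 30.48 J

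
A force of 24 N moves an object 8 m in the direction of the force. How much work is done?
W = Fd = 24×8 = 192.0 J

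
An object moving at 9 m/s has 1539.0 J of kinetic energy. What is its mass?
KE = ½mv² → m = 2KE/v² = 2×1539.0/9² = 38.0 kg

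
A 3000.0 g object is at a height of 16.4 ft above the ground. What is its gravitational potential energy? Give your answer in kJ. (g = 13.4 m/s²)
PE = mgh = 3 kg × 13.4 m/s² × 4.999 m = 200.9 J = 0.2009 kJ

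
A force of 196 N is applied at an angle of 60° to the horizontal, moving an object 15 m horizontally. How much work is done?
W = Fd cosθ = 196×15×cos(60°) = 1470.0 J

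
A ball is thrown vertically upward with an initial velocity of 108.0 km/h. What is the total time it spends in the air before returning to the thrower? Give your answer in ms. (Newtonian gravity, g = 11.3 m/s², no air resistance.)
t_total = 2v₀/g (with unit conversion) = 5310.0 ms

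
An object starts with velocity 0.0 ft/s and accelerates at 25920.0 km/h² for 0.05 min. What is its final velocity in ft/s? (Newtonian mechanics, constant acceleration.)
v = v₀ + at (with unit conversion) = 19.69 ft/s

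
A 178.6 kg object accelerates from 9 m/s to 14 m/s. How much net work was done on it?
W_net = ΔKE = ½m(v₂² − v₁²) = ½×178.6×(14² − 9²) = 10269.5 J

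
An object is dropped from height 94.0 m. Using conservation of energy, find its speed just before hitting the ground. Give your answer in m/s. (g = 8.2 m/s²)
mgh = ½mv² → v = √(2gh) = √(2×8.2×94) = 39.26 m/s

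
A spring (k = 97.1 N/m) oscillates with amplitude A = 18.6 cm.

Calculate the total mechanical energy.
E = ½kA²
E = ½kA² = ½×97.1×(0.186)² = 1.68 J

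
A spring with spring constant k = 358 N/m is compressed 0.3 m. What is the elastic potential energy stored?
PE = ½kx² = ½×358×0.3² = 16.11 J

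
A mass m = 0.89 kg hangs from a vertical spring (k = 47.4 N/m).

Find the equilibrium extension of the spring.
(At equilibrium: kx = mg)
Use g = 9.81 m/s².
x_eq = mg/k = 0.89×9.81/47.4 = 0.1842 m = 18.42 cm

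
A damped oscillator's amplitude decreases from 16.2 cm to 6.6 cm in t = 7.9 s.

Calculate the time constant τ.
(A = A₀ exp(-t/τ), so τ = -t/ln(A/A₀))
A/A₀ = 6.6/16.2 = 0.4074; ln(A/A₀) = -0.8979
τ = −t/ln(A/A₀) = −7.9/-0.8979 = 8.798 s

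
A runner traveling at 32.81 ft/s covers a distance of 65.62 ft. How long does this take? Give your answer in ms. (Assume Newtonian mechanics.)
t = d/v (with unit conversion) = 2000.0 ms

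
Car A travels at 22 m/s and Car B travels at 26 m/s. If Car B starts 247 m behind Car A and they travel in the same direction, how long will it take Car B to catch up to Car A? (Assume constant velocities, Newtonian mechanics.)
Relative speed: v_rel = 26 - 22 = 4 m/s
Time to catch: t = d₀/v_rel = 247/4 = 61.75 s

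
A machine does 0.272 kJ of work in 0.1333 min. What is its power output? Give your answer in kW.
P = W/t = 272 J / 7.998 s = 34.01 W = 0.03401 kW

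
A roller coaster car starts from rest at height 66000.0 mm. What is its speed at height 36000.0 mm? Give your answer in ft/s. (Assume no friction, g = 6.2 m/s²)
mgh₁ = ½mv₂² + mgh₂ → v₂ = √(2g(h₁−h₂)) = √(2×6.2×(66−36)) = 19.29 m/s = 63.28 ft/s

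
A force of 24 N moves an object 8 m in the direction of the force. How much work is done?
W = Fd = 24×8 = 192.0 J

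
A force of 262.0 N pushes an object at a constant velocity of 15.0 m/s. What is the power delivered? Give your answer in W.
P = Fv = 262 N × 15 m/s = 3930 W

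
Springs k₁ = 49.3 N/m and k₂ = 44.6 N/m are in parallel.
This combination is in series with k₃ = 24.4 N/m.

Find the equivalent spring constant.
k₁₂ = k₁ + k₂ = 93.9 N/m (parallel)
1/k_eq = 1/k₁₂ + 1/k₃ → k_eq = 19.37 N/m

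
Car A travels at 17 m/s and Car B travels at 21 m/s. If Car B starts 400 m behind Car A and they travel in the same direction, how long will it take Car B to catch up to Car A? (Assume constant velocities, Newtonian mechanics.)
Relative speed: v_rel = 21 - 17 = 4 m/s
Time to catch: t = d₀/v_rel = 400/4 = 100.0 s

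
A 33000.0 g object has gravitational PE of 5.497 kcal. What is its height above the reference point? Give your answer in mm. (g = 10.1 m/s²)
PE = mgh → h = PE/(mg) = 2.3e+04 J / (33 kg × 10.1 m/s²) = 69.01 m = 69010.0 mm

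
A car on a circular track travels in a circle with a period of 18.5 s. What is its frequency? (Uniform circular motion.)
f = 1/T = 1/18.5 = 0.0541 Hz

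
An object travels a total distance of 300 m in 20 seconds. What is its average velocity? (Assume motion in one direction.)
v_avg = Δd / Δt = 300 / 20 = 15.0 m/s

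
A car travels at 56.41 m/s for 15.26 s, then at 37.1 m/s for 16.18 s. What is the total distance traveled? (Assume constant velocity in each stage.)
d₁ = v₁t₁ = 56.41 × 15.26 = 860.817 m
d₂ = v₂t₂ = 37.1 × 16.18 = 600.278 m
d_total = 860.817 + 600.278 = 1461.09 m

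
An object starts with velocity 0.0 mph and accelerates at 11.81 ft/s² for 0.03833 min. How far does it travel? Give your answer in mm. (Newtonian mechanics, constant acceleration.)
d = v₀t + ½at² (with unit conversion) = 9520.0 mm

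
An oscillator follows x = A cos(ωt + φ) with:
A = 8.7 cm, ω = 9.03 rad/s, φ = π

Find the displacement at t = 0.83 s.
x = A cos(ωt + φ) = 8.7×cos(9.03×0.83 + π) = -3.057 cm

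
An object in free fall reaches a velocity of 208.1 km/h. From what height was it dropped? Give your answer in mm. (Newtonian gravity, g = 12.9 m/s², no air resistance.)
h = v²/(2g) (with unit conversion) = 129500.0 mm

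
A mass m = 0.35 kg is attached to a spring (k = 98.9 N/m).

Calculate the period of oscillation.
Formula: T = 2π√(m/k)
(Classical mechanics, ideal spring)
T = 2π√(m/k) = 2π√(0.35/98.9) = 0.3738 s; f = 1/T = 2.675 Hz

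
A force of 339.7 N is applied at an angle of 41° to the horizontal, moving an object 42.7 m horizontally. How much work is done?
W = Fd cosθ = 339.7×42.7×cos(41°) = 10947.0 J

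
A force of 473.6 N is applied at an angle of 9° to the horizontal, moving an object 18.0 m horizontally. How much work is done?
W = Fd cosθ = 473.6×18.0×cos(9°) = 8419.8 J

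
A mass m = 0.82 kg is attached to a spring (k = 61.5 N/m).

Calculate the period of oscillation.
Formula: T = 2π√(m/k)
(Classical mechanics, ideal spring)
T = 2π√(m/k) = 2π√(0.82/61.5) = 0.7255 s; f = 1/T = 1.378 Hz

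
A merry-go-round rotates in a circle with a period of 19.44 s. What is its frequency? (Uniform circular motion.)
f = 1/T = 1/19.44 = 0.0514 Hz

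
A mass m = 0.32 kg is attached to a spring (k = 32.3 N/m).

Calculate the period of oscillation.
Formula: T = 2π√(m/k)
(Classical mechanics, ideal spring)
T = 2π√(m/k) = 2π√(0.32/32.3) = 0.6254 s; f = 1/T = 1.599 Hz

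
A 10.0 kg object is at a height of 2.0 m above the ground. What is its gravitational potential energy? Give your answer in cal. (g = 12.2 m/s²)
PE = mgh = 10 kg × 12.2 m/s² × 2 m = 244 J = 58.32 cal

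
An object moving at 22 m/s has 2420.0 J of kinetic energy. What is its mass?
KE = ½mv² → m = 2KE/v² = 2×2420.0/22² = 10.0 kg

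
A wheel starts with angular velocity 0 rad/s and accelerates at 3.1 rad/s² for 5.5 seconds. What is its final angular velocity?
ω = ω₀ + αt = 0 + 3.1 × 5.5 = 17.05 rad/s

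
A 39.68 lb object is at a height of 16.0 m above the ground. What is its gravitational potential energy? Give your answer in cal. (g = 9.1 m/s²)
PE = mgh = 18 kg × 9.1 m/s² × 16 m = 2621 J = 626.3 cal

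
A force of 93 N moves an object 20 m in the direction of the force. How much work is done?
W = Fd = 93×20 = 1860.0 J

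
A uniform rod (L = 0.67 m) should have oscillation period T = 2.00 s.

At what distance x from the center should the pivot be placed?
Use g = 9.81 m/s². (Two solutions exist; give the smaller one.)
T = 2π√((L²/12 + x²)/(gx)). Let c = T²g/(4π²) = 0.994.
x² − cx + L²/12 = 0 → x = (c − √(c² − L²/3))/2 = 0.03918 m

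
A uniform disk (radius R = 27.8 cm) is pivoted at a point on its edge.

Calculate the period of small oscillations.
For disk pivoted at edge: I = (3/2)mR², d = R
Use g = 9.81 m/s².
I/m = (3/2)R² = 0.1159 m²; d = R = 0.278 m
T = 2π√((3/2)R²/(gR)) = 2π√(3R/(2g)) = 1.295 s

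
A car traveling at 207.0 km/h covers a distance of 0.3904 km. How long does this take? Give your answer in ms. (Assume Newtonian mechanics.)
t = d/v (with unit conversion) = 6790.0 ms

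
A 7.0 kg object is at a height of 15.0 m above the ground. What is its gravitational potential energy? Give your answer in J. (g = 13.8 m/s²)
PE = mgh = 7 kg × 13.8 m/s² × 15 m = 1449 J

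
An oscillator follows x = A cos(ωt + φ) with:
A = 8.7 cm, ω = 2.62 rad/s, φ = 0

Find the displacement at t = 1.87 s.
x = A cos(ωt + φ) = 8.7×cos(2.62×1.87 + 0) = 1.618 cm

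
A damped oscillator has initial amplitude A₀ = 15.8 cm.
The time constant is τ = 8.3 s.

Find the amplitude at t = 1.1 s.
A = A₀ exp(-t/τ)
A = A₀ exp(−t/τ) = 15.8×exp(−1.1/8.3) = 13.84 cm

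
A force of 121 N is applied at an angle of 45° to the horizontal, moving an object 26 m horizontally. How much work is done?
W = Fd cosθ = 121×26×cos(45°) = 2224.6 J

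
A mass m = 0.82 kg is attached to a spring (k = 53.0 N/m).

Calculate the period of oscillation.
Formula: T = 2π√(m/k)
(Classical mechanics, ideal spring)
T = 2π√(m/k) = 2π√(0.82/53.0) = 0.7815 s; f = 1/T = 1.28 Hz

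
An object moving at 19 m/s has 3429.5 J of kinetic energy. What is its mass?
KE = ½mv² → m = 2KE/v² = 2×3429.5/19² = 19.0 kg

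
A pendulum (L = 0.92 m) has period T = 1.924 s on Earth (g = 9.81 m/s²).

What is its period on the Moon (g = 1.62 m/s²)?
T = 2π√(L/g), so T_moon/T_earth = √(g_earth/g_moon)
T_moon = 2π√(0.92/1.62) = 4.735 s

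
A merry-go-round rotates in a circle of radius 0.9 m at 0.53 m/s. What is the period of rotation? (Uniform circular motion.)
T = 2πr/v = 2π×0.9/0.53 = 10.67 s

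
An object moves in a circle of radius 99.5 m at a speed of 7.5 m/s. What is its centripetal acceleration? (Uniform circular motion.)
a_c = v²/r = 7.5²/99.5 = 56.25/99.5 = 0.57 m/s²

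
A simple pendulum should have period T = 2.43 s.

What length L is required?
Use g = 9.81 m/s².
T = 2π√(L/g) → L = g(T/2π)² = 9.81×(2.43/2π)² = 1.467 m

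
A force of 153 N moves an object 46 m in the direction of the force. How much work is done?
W = Fd = 153×46 = 7038.0 J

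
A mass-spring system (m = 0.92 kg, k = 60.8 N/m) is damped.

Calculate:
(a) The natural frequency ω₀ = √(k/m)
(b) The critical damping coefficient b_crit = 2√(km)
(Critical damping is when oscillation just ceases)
ω₀ = √(k/m) = √(60.8/0.92) = 8.129 rad/s
b_crit = 2√(km) = 2√(60.8×0.92) = 14.96 kg/s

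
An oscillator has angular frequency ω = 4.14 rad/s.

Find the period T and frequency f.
T = 2π/ω = 2π/4.14 = 1.518 s; f = ω/2π = 0.6589 Hz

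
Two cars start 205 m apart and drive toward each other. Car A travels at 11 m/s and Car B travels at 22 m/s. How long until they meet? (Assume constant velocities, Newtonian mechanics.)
Combined speed: v_combined = 11 + 22 = 33 m/s
Time to meet: t = d/33 = 205/33 = 6.21 s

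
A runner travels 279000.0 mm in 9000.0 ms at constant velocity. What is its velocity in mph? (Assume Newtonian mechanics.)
v = d/t (with unit conversion) = 69.35 mph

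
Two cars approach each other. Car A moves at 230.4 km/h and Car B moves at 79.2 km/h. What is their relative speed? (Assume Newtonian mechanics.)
v_rel = v_A + v_B = 230.4 + 79.2 = 309.6 km/h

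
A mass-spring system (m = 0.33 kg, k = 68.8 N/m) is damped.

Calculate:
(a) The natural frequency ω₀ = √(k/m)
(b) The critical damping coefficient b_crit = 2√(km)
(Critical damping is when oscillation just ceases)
ω₀ = √(k/m) = √(68.8/0.33) = 14.44 rad/s
b_crit = 2√(km) = 2√(68.8×0.33) = 9.53 kg/s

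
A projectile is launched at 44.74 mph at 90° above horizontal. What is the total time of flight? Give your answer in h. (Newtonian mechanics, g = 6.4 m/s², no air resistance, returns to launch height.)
T = 2v₀sin(θ)/g (with unit conversion) = 0.001736 h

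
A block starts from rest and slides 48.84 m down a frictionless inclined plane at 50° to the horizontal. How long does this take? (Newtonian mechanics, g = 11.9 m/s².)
a = g sin(θ) = 11.9 × sin(50°) = 9.12 m/s²
t = √(2d/a) = √(2 × 48.84 / 9.12) = 3.27 s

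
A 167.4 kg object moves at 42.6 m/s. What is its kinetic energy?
KE = ½mv² = ½×167.4×42.6² = 151895.4 J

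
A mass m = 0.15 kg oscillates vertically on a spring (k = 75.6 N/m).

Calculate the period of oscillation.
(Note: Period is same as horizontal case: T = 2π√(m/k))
T = 2π√(m/k) = 2π√(0.15/75.6) = 0.2799 s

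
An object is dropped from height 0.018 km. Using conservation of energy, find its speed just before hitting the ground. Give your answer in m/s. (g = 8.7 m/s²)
mgh = ½mv² → v = √(2gh) = √(2×8.7×18) = 17.7 m/s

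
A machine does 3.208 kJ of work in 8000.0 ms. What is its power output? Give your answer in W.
P = W/t = 3208 J / 8 s = 401 W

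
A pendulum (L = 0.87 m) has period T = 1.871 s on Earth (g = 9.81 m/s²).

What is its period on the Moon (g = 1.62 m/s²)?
T = 2π√(L/g), so T_moon/T_earth = √(g_earth/g_moon)
T_moon = 2π√(0.87/1.62) = 4.604 s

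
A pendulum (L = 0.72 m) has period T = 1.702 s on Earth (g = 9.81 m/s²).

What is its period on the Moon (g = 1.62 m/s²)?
T = 2π√(L/g), so T_moon/T_earth = √(g_earth/g_moon)
T_moon = 2π√(0.72/1.62) = 4.189 s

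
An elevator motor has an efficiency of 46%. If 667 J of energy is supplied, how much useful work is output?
W_out = η × W_in = 0.46 × 667 = 306.82 J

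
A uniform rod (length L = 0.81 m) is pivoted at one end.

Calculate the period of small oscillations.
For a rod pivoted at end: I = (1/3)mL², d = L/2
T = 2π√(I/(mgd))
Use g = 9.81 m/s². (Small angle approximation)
I/m = (1/3)L² = 0.2187 m²; d = L/2 = 0.405 m
T = 2π√(I/(mgd)) = 2π√(0.2187/(9.81×0.405)) = 1.474 s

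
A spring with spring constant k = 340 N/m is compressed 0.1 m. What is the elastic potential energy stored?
PE = ½kx² = ½×340×0.1² = 1.7 J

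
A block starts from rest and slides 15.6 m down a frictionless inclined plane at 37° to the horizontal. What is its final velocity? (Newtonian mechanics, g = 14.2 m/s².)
a = g sin(θ) = 14.2 × sin(37°) = 8.55 m/s²
v = √(2ad) = √(2 × 8.55 × 15.6) = 16.33 m/s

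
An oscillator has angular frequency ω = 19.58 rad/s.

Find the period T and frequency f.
T = 2π/ω = 2π/19.58 = 0.3209 s; f = ω/2π = 3.116 Hz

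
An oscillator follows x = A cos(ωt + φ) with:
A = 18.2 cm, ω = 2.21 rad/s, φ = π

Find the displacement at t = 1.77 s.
x = A cos(ωt + φ) = 18.2×cos(2.21×1.77 + π) = 13.06 cm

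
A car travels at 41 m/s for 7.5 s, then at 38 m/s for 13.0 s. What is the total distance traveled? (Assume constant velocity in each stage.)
d₁ = v₁t₁ = 41 × 7.5 = 307.5 m
d₂ = v₂t₂ = 38 × 13.0 = 494 m
d_total = 307.5 + 494 = 801.5 m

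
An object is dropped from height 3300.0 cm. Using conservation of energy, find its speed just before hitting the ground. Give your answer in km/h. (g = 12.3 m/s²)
mgh = ½mv² → v = √(2gh) = √(2×12.3×33) = 28.49 m/s = 102.6 km/h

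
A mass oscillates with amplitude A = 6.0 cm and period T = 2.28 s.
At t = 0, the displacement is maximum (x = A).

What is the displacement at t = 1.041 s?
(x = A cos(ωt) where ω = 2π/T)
ω = 2π/T = 2π/2.28 = 2.756 rad/s
x = A cos(ωt) = 6.0×cos(2.756×1.041) = -5.778 cm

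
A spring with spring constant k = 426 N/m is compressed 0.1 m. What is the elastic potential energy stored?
PE = ½kx² = ½×426×0.1² = 2.13 J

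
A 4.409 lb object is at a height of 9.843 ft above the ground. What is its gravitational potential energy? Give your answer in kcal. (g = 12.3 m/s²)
PE = mgh = 2 kg × 12.3 m/s² × 3 m = 73.8 J = 0.01764 kcal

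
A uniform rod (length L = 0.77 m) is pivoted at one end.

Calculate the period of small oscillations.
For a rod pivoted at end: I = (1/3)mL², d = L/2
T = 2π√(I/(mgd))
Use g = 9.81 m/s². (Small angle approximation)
I/m = (1/3)L² = 0.1976 m²; d = L/2 = 0.385 m
T = 2π√(I/(mgd)) = 2π√(0.1976/(9.81×0.385)) = 1.437 s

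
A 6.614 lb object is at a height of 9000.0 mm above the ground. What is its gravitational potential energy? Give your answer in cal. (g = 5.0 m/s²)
PE = mgh = 3 kg × 5.0 m/s² × 9 m = 135 J = 32.27 cal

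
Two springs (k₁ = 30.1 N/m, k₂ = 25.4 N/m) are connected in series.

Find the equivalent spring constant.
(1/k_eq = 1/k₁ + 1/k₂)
1/k_eq = 1/30.1 + 1/25.4 = 0.072593; k_eq = 13.78 N/m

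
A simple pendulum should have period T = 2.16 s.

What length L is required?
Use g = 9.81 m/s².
T = 2π√(L/g) → L = g(T/2π)² = 9.81×(2.16/2π)² = 1.159 m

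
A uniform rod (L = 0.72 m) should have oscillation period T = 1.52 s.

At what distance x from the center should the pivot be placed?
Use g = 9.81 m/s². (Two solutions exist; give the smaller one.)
T = 2π√((L²/12 + x²)/(gx)). Let c = T²g/(4π²) = 0.5741.
x² − cx + L²/12 = 0 → x = (c − √(c² − L²/3))/2 = 0.08906 m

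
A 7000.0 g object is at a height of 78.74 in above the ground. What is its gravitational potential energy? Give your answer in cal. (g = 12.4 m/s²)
PE = mgh = 7 kg × 12.4 m/s² × 2 m = 173.6 J = 41.49 cal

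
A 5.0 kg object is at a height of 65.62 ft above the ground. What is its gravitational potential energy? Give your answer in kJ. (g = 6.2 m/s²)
PE = mgh = 5 kg × 6.2 m/s² × 20 m = 620 J = 0.62 kJ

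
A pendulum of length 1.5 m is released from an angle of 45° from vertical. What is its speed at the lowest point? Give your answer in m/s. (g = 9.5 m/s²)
h = L(1 − cosθ) = 1.5×(1 − cos45°) = 0.4393 m
v = √(2gh) = √(2×9.5×0.4393) = 2.889 m/s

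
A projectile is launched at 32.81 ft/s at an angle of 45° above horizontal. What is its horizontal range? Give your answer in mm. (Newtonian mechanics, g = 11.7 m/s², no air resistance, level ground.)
R = v₀² sin(2θ) / g (with unit conversion) = 8548.0 mm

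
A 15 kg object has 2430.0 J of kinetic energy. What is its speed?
KE = ½mv² → v = √(2KE/m) = √(2×2430.0/15) = 18.0 m/s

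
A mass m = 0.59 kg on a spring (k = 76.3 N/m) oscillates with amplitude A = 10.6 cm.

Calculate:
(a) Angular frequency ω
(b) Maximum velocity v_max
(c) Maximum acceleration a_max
ω = √(k/m) = √(76.3/0.59) = 11.37 rad/s
v_max = ωA = 11.37×0.106 = 1.205 m/s
a_max = ω²A = 11.37²×0.106 = 13.71 m/s²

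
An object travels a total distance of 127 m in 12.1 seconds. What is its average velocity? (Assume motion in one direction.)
v_avg = Δd / Δt = 127 / 12.1 = 10.5 m/s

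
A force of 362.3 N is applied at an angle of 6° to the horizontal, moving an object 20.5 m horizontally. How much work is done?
W = Fd cosθ = 362.3×20.5×cos(6°) = 7386.5 J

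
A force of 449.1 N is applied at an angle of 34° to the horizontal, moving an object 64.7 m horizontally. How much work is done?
W = Fd cosθ = 449.1×64.7×cos(34°) = 24089.0 J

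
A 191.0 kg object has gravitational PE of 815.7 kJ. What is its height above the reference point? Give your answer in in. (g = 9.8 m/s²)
PE = mgh → h = PE/(mg) = 8.157e+05 J / (191 kg × 9.8 m/s²) = 435.8 m = 17160.0 in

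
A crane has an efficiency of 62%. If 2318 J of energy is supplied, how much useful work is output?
W_out = η × W_in = 0.62 × 2318 = 1437.2 J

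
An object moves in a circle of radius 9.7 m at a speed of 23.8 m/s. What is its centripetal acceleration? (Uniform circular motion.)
a_c = v²/r = 23.8²/9.7 = 566.44/9.7 = 58.4 m/s²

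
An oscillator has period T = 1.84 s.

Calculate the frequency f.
f = 1/T = 1/1.84 = 0.5435 Hz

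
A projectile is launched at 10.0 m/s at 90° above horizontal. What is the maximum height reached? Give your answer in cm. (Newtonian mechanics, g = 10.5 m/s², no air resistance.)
H = v₀²sin²(θ)/(2g) (with unit conversion) = 476.2 cm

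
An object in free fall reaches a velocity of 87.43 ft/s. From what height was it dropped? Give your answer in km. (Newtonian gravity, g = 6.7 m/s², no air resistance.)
h = v²/(2g) (with unit conversion) = 0.053 km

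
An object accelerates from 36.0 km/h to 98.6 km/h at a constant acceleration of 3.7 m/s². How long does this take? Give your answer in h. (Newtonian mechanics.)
t = (v - v₀)/a (with unit conversion) = 0.001305 h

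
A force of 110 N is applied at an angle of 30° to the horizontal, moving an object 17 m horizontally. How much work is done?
W = Fd cosθ = 110×17×cos(30°) = 1619.5 J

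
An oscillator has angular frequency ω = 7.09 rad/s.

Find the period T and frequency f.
T = 2π/ω = 2π/7.09 = 0.8862 s; f = ω/2π = 1.128 Hz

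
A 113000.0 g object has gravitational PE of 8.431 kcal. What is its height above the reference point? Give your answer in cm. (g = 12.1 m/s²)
PE = mgh → h = PE/(mg) = 3.528e+04 J / (113 kg × 12.1 m/s²) = 25.8 m = 2580.0 cm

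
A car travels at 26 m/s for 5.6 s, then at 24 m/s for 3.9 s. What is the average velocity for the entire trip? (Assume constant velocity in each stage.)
d₁ = v₁t₁ = 26 × 5.6 = 145.6 m
d₂ = v₂t₂ = 24 × 3.9 = 93.6 m
d_total = 239.2 m, t_total = 9.5 s
v_avg = d_total/t_total = 239.2/9.5 = 25.18 m/s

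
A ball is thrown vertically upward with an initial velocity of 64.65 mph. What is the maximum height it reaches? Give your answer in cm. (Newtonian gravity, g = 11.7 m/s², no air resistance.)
h_max = v₀²/(2g) (with unit conversion) = 3570.0 cm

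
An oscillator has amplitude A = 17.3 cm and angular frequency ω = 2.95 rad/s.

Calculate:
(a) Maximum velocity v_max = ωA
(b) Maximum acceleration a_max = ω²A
v_max = ωA = 2.95×0.173 = 0.5104 m/s
a_max = ω²A = 2.95²×0.173 = 1.506 m/s²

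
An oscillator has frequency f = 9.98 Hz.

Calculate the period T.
T = 1/f = 1/9.98 = 0.1002 s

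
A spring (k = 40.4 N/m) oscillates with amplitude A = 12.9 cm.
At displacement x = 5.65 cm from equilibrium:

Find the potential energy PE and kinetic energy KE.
E_total = ½kA² = ½×40.4×(0.129)² = 0.3361 J
PE = ½kx² = ½×40.4×(0.0565)² = 0.06448 J
KE = E_total − PE = 0.2717 J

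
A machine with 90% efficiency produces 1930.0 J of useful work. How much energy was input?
W_in = W_out/η = 1930.0/0.9 = 2144.4 J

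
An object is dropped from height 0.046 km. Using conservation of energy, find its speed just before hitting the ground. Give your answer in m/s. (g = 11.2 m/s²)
mgh = ½mv² → v = √(2gh) = √(2×11.2×46) = 32.1 m/s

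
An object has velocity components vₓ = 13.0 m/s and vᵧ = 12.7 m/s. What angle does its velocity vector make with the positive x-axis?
θ = arctan(vᵧ/vₓ) = arctan(12.7/13.0) = 44.33°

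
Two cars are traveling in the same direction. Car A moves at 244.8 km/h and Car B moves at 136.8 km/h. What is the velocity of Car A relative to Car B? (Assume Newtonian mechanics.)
v_rel = v_A - v_B = 244.8 - 136.8 = 108.0 km/h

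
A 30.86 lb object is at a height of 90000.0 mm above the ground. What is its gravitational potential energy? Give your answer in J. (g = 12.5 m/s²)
PE = mgh = 14 kg × 12.5 m/s² × 90 m = 1.575e+04 J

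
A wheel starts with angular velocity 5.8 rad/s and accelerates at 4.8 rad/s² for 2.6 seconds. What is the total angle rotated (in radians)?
θ = ω₀t + ½αt² = 5.8×2.6 + ½×4.8×2.6² = 31.3 rad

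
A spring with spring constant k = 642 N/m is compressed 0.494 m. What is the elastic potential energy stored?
PE = ½kx² = ½×642×0.494² = 78.34 J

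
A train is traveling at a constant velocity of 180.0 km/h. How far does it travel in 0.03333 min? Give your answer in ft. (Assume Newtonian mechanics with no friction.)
d = vt (with unit conversion) = 328.1 ft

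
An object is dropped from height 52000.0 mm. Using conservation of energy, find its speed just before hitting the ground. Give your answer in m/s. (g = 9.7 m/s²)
mgh = ½mv² → v = √(2gh) = √(2×9.7×52) = 31.76 m/s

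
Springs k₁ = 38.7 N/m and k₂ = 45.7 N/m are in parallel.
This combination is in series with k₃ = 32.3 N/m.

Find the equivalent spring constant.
k₁₂ = k₁ + k₂ = 84.4 N/m (parallel)
1/k_eq = 1/k₁₂ + 1/k₃ → k_eq = 23.36 N/m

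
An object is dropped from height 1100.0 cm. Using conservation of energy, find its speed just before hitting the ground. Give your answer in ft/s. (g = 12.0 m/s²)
mgh = ½mv² → v = √(2gh) = √(2×12.0×11) = 16.25 m/s = 53.31 ft/s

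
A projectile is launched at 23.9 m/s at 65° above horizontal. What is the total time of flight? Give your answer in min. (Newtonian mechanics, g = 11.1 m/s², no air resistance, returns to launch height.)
T = 2v₀sin(θ)/g (with unit conversion) = 0.06505 min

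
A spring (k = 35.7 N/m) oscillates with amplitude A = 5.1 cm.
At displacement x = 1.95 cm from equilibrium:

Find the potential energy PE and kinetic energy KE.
E_total = ½kA² = ½×35.7×(0.051)² = 0.04643 J
PE = ½kx² = ½×35.7×(0.0195)² = 0.006787 J
KE = E_total − PE = 0.03964 J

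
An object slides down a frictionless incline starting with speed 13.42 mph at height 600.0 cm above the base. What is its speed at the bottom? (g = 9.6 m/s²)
½mv₀² + mgh = ½mv² → v = √(v₀² + 2gh) = √(5.999² + 2×9.6×6) = 12.3 m/s = 27.51 mph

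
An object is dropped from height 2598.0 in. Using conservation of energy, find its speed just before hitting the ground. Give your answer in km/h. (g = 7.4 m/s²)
mgh = ½mv² → v = √(2gh) = √(2×7.4×65.99) = 31.25 m/s = 112.5 km/h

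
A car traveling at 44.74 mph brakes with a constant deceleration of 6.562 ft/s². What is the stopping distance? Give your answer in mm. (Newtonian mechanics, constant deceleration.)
d = v₀² / (2a) (with unit conversion) = 100000.0 mm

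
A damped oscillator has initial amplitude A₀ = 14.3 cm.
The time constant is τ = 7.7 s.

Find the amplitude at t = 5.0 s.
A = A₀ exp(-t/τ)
A = A₀ exp(−t/τ) = 14.3×exp(−5.0/7.7) = 7.47 cm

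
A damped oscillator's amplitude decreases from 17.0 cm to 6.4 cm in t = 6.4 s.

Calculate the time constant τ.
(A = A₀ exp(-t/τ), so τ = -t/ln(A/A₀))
A/A₀ = 6.4/17.0 = 0.3765; ln(A/A₀) = -0.9769
τ = −t/ln(A/A₀) = −6.4/-0.9769 = 6.551 s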